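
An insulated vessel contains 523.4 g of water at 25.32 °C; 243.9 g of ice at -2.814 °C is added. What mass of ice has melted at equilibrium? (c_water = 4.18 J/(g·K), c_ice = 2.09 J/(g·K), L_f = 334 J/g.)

m_melted ≈ 162 g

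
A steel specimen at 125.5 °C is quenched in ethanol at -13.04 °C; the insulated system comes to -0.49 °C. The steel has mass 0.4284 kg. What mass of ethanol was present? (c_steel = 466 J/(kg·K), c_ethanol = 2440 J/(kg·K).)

|Q_steel| = |Q_ethanol|:
0.4284×466×(125.5 − -0.49) = m×2440×(-0.49 − (-13.04))
30622 m = 25152  ⇒  m ≈ 0.8214 kg

m ≈ 0.821 kg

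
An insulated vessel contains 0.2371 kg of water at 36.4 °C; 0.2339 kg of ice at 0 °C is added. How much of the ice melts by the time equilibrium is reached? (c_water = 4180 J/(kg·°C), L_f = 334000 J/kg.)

m_melted ≈ 0.108 kg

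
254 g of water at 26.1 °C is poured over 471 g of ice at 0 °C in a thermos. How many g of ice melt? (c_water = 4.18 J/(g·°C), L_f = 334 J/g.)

Heat available from the water dropping to 0 °C: 254·4.18·26.1 = 27711 J.
Fully melting the ice requires m_ice L_f = 471·334 = 157314 J.
That's not enough to melt it all — equilibrium is at 0 °C with ice remaining.
m_melt = 27711 / L_f = 82.97 g.

m_melted ≈ 83 g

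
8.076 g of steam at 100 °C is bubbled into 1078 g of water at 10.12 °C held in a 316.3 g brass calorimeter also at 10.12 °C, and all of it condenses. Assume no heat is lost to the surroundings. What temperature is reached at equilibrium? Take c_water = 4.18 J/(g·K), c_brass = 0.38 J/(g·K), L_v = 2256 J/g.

Net heat exchanged in the isolated system is zero:
steam→water at 100 °C releases m L_v = 8.076·2256 = 18219
  condensate cools 100→T: 8.076·4.18·(T − 100) = 33.76(T − 100)
  original water: 4506(T − 10.12)
  cup: 120.19(T − 10.12)
4660 T = 18219 + 3375.8 + 46817 = 68413
T ≈ 14.68 °C, under the boiling point, so the assumption holds.

T_f ≈ 14.7 °C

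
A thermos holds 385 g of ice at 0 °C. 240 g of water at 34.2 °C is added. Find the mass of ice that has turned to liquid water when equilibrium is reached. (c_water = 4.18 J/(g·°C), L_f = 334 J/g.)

Water can give up m c ΔT = 240·4.18·34.2 = 34309 J before reaching 0 °C.
Fully melting the ice requires m_ice L_f = 385·334 = 128590 J.
34309 J < 128590 J, so only part of the ice melts and the system sits at 0 °C.
m_melt = 34309 / L_f = 102.7 g.

m_melted ≈ 103 g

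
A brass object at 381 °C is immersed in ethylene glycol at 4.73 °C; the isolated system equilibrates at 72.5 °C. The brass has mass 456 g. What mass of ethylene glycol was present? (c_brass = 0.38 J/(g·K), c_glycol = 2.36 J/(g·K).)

m ≈ 334 g

Heat lost by the brass = heat gained by the glycol:
456·0.38·(381 − 72.5) = m·2.36·(72.5 − 4.73)
159.94 m = 53457  ⇒  m ≈ 334.2 g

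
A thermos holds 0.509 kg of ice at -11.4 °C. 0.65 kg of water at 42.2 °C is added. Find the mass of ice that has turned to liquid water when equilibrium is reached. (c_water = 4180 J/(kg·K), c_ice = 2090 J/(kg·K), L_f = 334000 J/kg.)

m_melted ≈ 0.307 kg

Cooling the water to 0 °C releases 0.65×4180×42.2 = 114657 J.
Warming the ice to 0 °C takes 0.509×2090×11.4 = 12127 J, leaving 102530 J for melting.
To melt every bit of ice: 0.509×334000 = 170006 J.
102530 J < 170006 J, so only part of the ice melts and the system sits at 0 °C.
Mass melted = 102530/334000 ≈ 0.307 kg.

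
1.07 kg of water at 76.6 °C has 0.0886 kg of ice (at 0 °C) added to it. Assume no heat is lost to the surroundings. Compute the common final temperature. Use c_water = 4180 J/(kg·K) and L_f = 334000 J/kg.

T_f ≈ 64.6 °C

Conservation of energy gives ΣQ = 0:
latent heat to melt: 0.0886·334000 = 29592
  meltwater 0→T: 0.0886·4180·T = 370.35 T
  water cools: 1.07·4180·(T − 76.6) = 4472.6(T − 76.6)
4842.9 T = 342601 − 29592 = 313009
T ≈ 64.63 °C — above 0 °C, consistent with complete melting.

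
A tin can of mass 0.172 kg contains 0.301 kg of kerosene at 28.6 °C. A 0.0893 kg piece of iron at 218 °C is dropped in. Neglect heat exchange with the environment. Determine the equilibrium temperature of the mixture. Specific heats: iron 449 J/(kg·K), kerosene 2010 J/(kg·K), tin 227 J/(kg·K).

Heat gained plus heat lost sum to zero:
0.0893*449*(T − 218) + 0.301*2010*(T − 28.6) + 0.172*227*(T − 28.6) = 0
(40.1 + 605.01 + 39.04) T = 40.1*218 + 605.01*28.6 + 39.04*28.6
T = 27161/684.15 ≈ 39.70 °C

T_f ≈ 39.7 °C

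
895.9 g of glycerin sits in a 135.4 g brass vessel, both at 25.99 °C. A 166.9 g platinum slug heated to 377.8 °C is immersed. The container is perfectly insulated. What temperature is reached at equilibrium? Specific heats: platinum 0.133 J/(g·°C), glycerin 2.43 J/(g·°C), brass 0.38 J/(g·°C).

Taking heat into each body as positive, Σ m c ΔT = 0:
166.9·0.133·(T − 377.8) + 895.9·2.43·(T − 25.99) + 135.4·0.38·(T − 25.99) = 0
2250.7 T = 66305
T = 66305/2250.7 ≈ 29.46 °C

T_f ≈ 29.5 °C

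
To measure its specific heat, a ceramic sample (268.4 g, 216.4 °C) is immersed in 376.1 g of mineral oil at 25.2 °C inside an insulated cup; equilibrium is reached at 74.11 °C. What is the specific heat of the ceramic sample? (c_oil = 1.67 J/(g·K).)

c ≈ 0.804 J/(g·K)

Heat gained plus heat lost sum to zero:
268.4·c·(74.11 − 216.4) + 376.1·1.67·(74.11 − 25.2) = 0
-38191 c = -30720
c = -30720/-38191 ≈ 0.8044 J/(g·K)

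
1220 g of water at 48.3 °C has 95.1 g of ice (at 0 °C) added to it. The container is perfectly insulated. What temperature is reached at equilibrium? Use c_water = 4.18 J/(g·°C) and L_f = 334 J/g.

Energy balance with sensible and latent terms:
melt ice: 95.1·334 = 31763; meltwater 0→T: 95.1·4.18·T = 397.52 T; water: 5099.6(T − 48.3)
5497.1 T = 246311 − 31763 = 214547
T ≈ 39.03 °C. Since T > 0 °C, the all-ice-melts assumption holds.

T_f ≈ 39.0 °C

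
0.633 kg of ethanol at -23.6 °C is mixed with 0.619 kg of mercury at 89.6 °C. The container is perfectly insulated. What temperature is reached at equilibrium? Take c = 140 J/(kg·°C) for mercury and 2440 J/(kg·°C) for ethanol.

T_f ≈ -17.6 °C

Energy conservation, ΣQ = 0:
0.619·140·(T − 89.6) + 0.633·2440·(T − (-23.6)) = 0
86.66(T − 89.6) + 1544.5(T − (-23.6)) = 0
1631.2 T = -28686
T = -28686 / 1631.2 = -17.6 °C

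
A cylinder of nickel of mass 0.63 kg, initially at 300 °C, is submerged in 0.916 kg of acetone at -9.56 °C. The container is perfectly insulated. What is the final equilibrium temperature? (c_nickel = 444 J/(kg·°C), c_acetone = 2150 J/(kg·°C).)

|Q_nickel| = |Q_acetone|:
0.63*444*(300 − T) = 0.916*2150*(T − (-9.56))
279.72(300 − T) = 1969.4(T − (-9.56))
2249.1 T = 65089  ⇒  T ≈ 28.94 °C

T_f ≈ 28.9 °C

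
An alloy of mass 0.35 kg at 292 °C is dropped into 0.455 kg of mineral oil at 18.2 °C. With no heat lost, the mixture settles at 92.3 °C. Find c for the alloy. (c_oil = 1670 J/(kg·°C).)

c ≈ 806 J/(kg·°C)

Energy conservation, ΣQ = 0:
0.35×c×(92.3 − 292) + 0.455×1670×(92.3 − 18.2) = 0
-69.89 c = -56305
c = -56305/-69.89 ≈ 805.6 J/(kg·°C)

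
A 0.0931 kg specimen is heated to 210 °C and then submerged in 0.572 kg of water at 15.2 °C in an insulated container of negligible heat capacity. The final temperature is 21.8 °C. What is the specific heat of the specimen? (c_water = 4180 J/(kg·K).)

Heat lost by the specimen = heat gained by the water:
0.0931×c×(210 − 21.8) = 0.572×4180×(21.8 − 15.2)
17.52 c = 15780  ⇒  c ≈ 900.6 J/(kg·K)

c ≈ 901 J/(kg·K)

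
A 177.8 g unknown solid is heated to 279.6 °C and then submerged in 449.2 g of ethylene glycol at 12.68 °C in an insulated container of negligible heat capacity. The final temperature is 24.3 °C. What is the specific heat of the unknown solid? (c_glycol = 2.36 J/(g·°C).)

c ≈ 0.271 J/(g·°C)

m_s c (T_s − T_f) = m_glycol c_glycol (T_f − T_0):
177.8×c×(279.6 − 24.3) = 449.2×2.36×(24.3 − 12.68)
45392 c = 12319  ⇒  c ≈ 0.2714 J/(g·°C)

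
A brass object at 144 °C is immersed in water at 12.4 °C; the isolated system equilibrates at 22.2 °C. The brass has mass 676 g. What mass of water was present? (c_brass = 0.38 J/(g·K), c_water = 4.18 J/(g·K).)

m ≈ 764 g

Net heat exchanged in the isolated system is zero:
676·0.38·(22.2 − 144) + m·4.18·(22.2 − 12.4) = 0
40.96 m = 31288
m = 31288/40.96 ≈ 763.8 g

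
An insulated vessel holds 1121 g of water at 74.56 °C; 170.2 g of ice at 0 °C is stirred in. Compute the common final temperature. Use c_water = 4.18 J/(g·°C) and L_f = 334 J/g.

T_f ≈ 54.2 °C

Conservation of energy gives ΣQ = 0:
latent heat to melt: 170.2×334 = 56847; warm the meltwater: 711.44 T; water cools: 1121×4.18×(T − 74.56) = 4685.8(T − 74.56)
5397.2 T = 349372 − 56847 = 292525
T ≈ 54.20 °C — above 0 °C, consistent with complete melting.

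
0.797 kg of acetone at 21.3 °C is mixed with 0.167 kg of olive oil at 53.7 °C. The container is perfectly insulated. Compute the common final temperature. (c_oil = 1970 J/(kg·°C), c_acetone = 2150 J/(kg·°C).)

T_f ≈ 26.5 °C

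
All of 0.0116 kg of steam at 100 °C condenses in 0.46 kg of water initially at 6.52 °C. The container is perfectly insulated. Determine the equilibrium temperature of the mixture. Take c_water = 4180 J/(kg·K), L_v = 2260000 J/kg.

Setting the total heat transfer to zero:
condense steam: −0.0116×2260000 = −26216
  condensate cools 100→T: 0.0116×4180×(T − 100) = 48.49(T − 100)
  water warms: 0.46×4180×(T − 6.52) = 1922.8(T − 6.52)
1971.3 T = 26216 + 4848.8 + 12537 = 43601
T ≈ 22.12 °C — below 100 °C, confirming all the steam condensed.

T_f ≈ 22.1 °C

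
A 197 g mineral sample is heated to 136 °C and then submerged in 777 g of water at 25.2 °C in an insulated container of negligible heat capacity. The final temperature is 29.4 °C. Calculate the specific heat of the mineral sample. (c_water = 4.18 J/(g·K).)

Heat lost by the mineral sample = heat gained by the water:
197·c·(136 − 29.4) = 777·4.18·(29.4 − 25.2)
21000 c = 13641  ⇒  c ≈ 0.6496 J/(g·K)

c ≈ 0.65 J/(g·K)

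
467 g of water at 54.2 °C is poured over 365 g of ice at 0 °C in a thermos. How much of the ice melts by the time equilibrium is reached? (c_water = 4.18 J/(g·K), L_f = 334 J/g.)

m_melted ≈ 317 g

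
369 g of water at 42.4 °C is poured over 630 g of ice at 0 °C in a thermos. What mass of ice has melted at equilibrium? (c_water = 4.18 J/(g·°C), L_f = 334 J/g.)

Heat available from the water dropping to 0 °C: 369×4.18×42.4 = 65399 J.
To melt every bit of ice: 630×334 = 210420 J.
Since 65399 < 210420 J, not all the ice melts; equilibrium is at 0 °C.
m_melted×334 = 65399  ⇒  m_melted ≈ 195.8 g.

m_melted ≈ 196 g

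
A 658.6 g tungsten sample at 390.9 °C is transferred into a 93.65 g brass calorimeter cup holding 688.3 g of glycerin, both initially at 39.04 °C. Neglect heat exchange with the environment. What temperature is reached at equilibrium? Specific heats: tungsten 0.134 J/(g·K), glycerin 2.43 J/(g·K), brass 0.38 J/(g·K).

Net heat exchanged in the isolated system is zero:
658.6×0.134×(T − 390.9) + 688.3×2.43×(T − 39.04) + 93.65×0.38×(T − 39.04) = 0
88.25(T − 390.9) + 1672.6(T − 39.04) + 35.59(T − 39.04) = 0
(88.25 + 1672.6 + 35.59) T = 88.25×390.9 + 1672.6×39.04 + 35.59×39.04
T = 101184 / 1796.4 = 56.3 °C

T_f ≈ 56.3 °C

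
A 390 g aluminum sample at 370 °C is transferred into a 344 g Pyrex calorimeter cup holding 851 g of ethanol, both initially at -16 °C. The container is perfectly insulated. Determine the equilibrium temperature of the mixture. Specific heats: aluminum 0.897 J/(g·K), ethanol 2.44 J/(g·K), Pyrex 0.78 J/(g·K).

T_f ≈ 34.1 °C

T_f = Σ m_i c_i T_i / Σ m_i c_i:
T_f = (349.83*370 + 2076.4*(-16) + 268.32*(-16)) / (349.83 + 2076.4 + 268.32)
    = 91921 / 2694.6 ≈ 34.11 °C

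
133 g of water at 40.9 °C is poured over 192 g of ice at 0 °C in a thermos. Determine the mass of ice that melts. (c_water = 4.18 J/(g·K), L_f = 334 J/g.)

Cooling the water to 0 °C releases 133·4.18·40.9 = 22738 J.
To melt every bit of ice: 192·334 = 64128 J.
Since 22738 < 64128 J, not all the ice melts; equilibrium is at 0 °C.
m_melt = 22738 / L_f = 68.08 g.

m_melted ≈ 68.1 g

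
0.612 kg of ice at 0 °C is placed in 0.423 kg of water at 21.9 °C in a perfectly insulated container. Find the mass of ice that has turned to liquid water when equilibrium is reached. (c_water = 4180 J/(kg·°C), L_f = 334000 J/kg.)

Water can give up m c ΔT = 0.423·4180·21.9 = 38722 J before reaching 0 °C.
Melting all 0.612 kg of ice would need 0.612·334000 = 204408 J.
Since 38722 < 204408 J, not all the ice melts; equilibrium is at 0 °C.
Mass melted = 38722/334000 ≈ 0.1159 kg.

m_melted ≈ 0.116 kg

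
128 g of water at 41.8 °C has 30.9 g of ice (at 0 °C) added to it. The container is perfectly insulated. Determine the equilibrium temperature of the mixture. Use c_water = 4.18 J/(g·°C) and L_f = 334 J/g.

T_f ≈ 18.1 °C

Energy conservation, ΣQ = 0:
latent heat to melt: 30.9·334 = 10321
  warm the meltwater: 129.16 T
  water: 535.04(T − 41.8)
664.2 T = 22365 − 10321 = 12044
T ≈ 18.13 °C. Since T > 0 °C, the all-ice-melts assumption holds.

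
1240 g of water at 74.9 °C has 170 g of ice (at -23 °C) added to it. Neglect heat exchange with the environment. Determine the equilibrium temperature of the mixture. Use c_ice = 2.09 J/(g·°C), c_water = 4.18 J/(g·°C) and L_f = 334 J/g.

Taking heat into each body as positive, Σ m c ΔT = 0:
ice -23→0 °C: 170·2.09·23 = 8171.9
  latent heat to melt: 170·334 = 56780
  warm the meltwater: 710.6 T
  water: 5183.2(T − 74.9)
5893.8 T = 388222 − 64952 = 323270
T ≈ 54.85 °C — above 0 °C, consistent with complete melting.

T_f ≈ 54.8 °C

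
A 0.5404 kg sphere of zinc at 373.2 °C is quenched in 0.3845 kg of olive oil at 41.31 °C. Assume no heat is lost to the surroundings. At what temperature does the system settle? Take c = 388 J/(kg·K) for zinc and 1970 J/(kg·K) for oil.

Setting the total heat transfer to zero:
0.5404·388·(T − 373.2) + 0.3845·1970·(T − 41.31) = 0
209.68(T − 373.2) + 757.47(T − 41.31) = 0
(209.68 + 757.47) T = 209.68·373.2 + 757.47·41.31
T = 109542 / 967.14 = 113 °C

T_f ≈ 113.3 °C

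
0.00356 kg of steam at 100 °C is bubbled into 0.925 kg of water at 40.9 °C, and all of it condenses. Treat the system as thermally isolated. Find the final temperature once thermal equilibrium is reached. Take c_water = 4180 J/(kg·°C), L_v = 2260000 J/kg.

T_f ≈ 43.2 °C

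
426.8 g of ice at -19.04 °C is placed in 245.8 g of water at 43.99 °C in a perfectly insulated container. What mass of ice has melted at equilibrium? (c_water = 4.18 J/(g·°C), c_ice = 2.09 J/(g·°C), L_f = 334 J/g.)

Heat available from the water dropping to 0 °C: 245.8×4.18×43.99 = 45197 J.
Of that, 426.8×2.09×19.04 = 16984 J goes to bring the ice to 0 °C, leaving 28213 J.
To melt every bit of ice: 426.8×334 = 142551 J.
That's not enough to melt it all — equilibrium is at 0 °C with ice remaining.
m_melt = 28213 / L_f = 84.47 g.

m_melted ≈ 84.5 g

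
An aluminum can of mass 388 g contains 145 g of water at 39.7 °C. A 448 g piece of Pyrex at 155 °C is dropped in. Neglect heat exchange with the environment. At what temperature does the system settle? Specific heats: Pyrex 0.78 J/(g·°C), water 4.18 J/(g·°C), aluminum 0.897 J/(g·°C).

Net heat exchanged in the isolated system is zero:
448×0.78×(T − 155) + 145×4.18×(T − 39.7) + 388×0.897×(T − 39.7) = 0
(349.44 + 606.1 + 348.04) T = 349.44×155 + 606.1×39.7 + 348.04×39.7
T = 92042/1303.6 ≈ 70.61 °C

T_f ≈ 70.6 °C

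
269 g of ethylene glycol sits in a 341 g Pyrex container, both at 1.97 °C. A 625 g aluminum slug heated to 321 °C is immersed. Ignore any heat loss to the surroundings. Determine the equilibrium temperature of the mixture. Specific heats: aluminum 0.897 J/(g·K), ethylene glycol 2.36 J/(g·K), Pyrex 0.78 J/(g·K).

T_f ≈ 124.4 °C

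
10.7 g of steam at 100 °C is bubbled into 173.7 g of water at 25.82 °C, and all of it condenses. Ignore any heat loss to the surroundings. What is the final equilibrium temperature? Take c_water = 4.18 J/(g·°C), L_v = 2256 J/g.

Conservation of energy gives ΣQ = 0:
steam→water at 100 °C releases m L_v = 10.7×2256 = 24139; condensate cools 100→T: 10.7×4.18×(T − 100) = 44.73(T − 100); water warms: 173.7×4.18×(T − 25.82) = 726.07(T − 25.82)
770.79 T = 24139 + 4472.6 + 18747 = 47359
T ≈ 61.44 °C (< 100 °C, so full condensation is consistent).

T_f ≈ 61.4 °C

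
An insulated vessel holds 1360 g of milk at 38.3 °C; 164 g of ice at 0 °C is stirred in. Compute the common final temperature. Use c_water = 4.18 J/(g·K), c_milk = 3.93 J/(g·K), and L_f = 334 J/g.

T_f ≈ 24.9 °C

Let T be the final temperature. ΣQ_i = 0:
latent heat to melt: 164×334 = 54776
  warm the meltwater: 685.52 T
  milk: 5344.8(T − 38.3)
6030.3 T = 204706 − 54776 = 149930
T ≈ 24.86 °C (positive, so assuming full melt was valid).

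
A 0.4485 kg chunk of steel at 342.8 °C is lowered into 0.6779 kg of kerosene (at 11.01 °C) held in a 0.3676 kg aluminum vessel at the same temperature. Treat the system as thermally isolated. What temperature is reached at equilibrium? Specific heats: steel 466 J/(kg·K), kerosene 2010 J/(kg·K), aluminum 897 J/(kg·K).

T_f ≈ 47.5 °C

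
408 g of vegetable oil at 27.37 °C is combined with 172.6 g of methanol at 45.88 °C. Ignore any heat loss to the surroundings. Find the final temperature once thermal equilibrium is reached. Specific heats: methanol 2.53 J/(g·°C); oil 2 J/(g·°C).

T_f ≈ 33.8 °C

T_f = Σ m_i c_i T_i / Σ m_i c_i:
T_f = (436.68×45.88 + 816×27.37) / (436.68 + 816)
    = 42369 / 1252.7 ≈ 33.82 °C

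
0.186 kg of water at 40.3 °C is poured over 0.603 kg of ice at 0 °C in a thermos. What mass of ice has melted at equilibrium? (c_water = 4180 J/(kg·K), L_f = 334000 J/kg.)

Water can give up m c ΔT = 0.186×4180×40.3 = 31332 J before reaching 0 °C.
Fully melting the ice requires m_ice L_f = 0.603×334000 = 201402 J.
31332 J < 201402 J, so only part of the ice melts and the system sits at 0 °C.
Mass melted = 31332/334000 ≈ 0.09381 kg.

m_melted ≈ 0.0938 kg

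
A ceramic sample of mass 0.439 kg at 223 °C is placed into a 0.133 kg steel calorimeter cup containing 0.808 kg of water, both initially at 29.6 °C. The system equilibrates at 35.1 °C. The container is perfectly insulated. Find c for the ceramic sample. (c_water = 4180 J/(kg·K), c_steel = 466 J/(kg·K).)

c ≈ 229 J/(kg·K)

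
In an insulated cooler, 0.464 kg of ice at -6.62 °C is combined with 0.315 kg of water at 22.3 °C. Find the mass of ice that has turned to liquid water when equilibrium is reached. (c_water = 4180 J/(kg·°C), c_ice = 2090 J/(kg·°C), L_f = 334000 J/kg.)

Water can give up m c ΔT = 0.315·4180·22.3 = 29362 J before reaching 0 °C.
Of that, 0.464·2090·6.62 = 6419.8 J goes to bring the ice to 0 °C, leaving 22943 J.
Melting all 0.464 kg of ice would need 0.464·334000 = 154976 J.
22943 J < 154976 J, so only part of the ice melts and the system sits at 0 °C.
Mass melted = 22943/334000 ≈ 0.06869 kg.

m_melted ≈ 0.0687 kg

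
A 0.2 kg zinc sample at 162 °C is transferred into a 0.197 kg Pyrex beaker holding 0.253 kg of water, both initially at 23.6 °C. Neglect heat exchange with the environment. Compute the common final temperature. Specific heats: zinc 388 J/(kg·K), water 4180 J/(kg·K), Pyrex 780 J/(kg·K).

With ΣQ=0 the equilibrium temperature is the m·c-weighted mean:
T_f = (77.6*162 + 1057.5*23.6 + 153.66*23.6) / (77.6 + 1057.5 + 153.66)
    = 41156 / 1288.8 ≈ 31.93 °C

T_f ≈ 31.9 °C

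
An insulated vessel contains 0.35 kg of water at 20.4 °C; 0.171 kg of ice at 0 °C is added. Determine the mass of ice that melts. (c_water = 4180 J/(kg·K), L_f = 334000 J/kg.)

Cooling the water to 0 °C releases 0.35×4180×20.4 = 29845 J.
Melting all 0.171 kg of ice would need 0.171×334000 = 57114 J.
Since 29845 < 57114 J, not all the ice melts; equilibrium is at 0 °C.
m_melt = 29845 / L_f = 0.08936 kg.

m_melted ≈ 0.0894 kg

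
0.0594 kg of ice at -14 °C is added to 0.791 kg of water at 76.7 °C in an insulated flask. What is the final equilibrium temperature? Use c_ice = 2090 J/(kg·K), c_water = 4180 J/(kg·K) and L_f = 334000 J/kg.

T_f ≈ 65.3 °C

Taking heat into each body as positive, Σ m c ΔT = 0:
ice -14→0 °C: 0.0594×2090×14 = 1738; fusion: m_ice L_f = 0.0594×334000 = 19840; meltwater 0→T: 0.0594×4180×T = 248.29 T; water cools: 0.791×4180×(T − 76.7) = 3306.4(T − 76.7)
3554.7 T = 253599 − 21578 = 232022
T ≈ 65.27 °C (positive, so assuming full melt was valid).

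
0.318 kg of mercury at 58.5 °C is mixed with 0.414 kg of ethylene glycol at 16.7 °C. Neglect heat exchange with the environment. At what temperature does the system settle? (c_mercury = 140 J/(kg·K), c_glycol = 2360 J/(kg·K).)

T_f ≈ 18.5 °C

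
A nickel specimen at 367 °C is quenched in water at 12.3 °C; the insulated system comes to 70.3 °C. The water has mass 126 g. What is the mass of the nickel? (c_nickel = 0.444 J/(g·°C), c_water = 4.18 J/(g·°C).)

m ≈ 232 g

Energy conservation, ΣQ = 0:
m×0.444×(70.3 − 367) + 126×4.18×(70.3 − 12.3) = 0
-131.73 m = -30547
m = -30547/-131.73 ≈ 231.9 g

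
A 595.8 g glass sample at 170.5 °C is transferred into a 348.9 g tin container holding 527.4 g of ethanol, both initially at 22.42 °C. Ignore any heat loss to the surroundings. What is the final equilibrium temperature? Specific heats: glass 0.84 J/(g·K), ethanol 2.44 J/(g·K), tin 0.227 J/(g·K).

T_f ≈ 62.1 °C

Setting the total heat transfer to zero:
595.8*0.84*(T − 170.5) + 527.4*2.44*(T − 22.42) + 348.9*0.227*(T − 22.42) = 0
500.47(T − 170.5) + 1286.9(T − 22.42) + 79.2(T − 22.42) = 0
1866.5 T = 115957
T = 115957 / 1866.5 = 62.1 °C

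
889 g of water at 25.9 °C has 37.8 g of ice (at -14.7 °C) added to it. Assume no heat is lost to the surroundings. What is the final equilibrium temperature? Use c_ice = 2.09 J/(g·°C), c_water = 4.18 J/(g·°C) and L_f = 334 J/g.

Sum of m c ΔT and latent-heat terms is zero:
ice -14.7→0 °C: 37.8×2.09×14.7 = 1161.3
  fusion: m_ice L_f = 37.8×334 = 12625
  warm the meltwater: 158 T
  water: 3716(T − 25.9)
3874 T = 96245 − 13787 = 82458
T ≈ 21.28 °C. Since T > 0 °C, the all-ice-melts assumption holds.

T_f ≈ 21.3 °C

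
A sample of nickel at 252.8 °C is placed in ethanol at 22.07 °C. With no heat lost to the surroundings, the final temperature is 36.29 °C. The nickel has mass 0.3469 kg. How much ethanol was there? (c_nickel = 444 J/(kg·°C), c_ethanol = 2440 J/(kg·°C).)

m ≈ 0.961 kg

|Q_nickel| = |Q_ethanol|:
0.3469·444·(252.8 − 36.29) = m·2440·(36.29 − 22.07)
34697 m = 33348  ⇒  m ≈ 0.9611 kg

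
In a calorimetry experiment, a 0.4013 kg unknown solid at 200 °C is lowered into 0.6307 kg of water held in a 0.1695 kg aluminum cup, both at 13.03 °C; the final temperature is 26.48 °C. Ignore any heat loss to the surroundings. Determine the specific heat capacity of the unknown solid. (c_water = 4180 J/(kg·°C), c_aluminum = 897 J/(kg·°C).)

c ≈ 539 J/(kg·°C)

Taking heat into each body as positive, Σ m c ΔT = 0:
0.4013×c×(26.48 − 200) + 0.6307×4180×(26.48 − 13.03) + 0.1695×897×(26.48 − 13.03) = 0
-69.63 c = -37504
c = -37504/-69.63 ≈ 538.6 J/(kg·°C)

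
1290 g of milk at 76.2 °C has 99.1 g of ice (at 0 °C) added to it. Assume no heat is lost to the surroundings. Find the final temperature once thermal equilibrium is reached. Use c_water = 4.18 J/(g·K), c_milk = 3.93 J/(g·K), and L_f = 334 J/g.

T_f ≈ 64.4 °C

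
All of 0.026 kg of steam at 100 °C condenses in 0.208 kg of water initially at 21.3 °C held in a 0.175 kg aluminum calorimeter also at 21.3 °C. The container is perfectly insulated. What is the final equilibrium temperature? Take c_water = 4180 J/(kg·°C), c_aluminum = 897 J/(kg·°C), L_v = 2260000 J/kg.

Conservation of energy gives ΣQ = 0:
steam→water at 100 °C releases m L_v = 0.026×2260000 = 58760
  condensate cools 100→T: 0.026×4180×(T − 100) = 108.68(T − 100)
  original water: 869.44(T − 21.3)
  cup: 156.97(T − 21.3)
1135.1 T = 58760 + 10868 + 21863 = 91491
T ≈ 80.60 °C, under the boiling point, so the assumption holds.

T_f ≈ 80.6 °C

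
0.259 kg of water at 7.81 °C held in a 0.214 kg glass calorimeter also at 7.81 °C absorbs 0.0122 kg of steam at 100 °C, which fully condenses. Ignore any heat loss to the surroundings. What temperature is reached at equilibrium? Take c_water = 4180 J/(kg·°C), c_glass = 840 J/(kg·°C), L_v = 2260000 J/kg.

T_f ≈ 32.4 °C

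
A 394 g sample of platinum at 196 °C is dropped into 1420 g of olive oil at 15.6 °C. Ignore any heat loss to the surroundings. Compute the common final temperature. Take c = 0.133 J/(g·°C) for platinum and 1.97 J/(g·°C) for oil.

T_f ≈ 18.9 °C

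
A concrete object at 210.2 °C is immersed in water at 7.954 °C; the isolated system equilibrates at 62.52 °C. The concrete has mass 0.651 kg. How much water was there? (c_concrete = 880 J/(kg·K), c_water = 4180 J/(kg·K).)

m ≈ 0.371 kg

|Q_concrete| = |Q_water|:
0.651·880·(210.2 − 62.52) = m·4180·(62.52 − 7.954)
228086 m = 84603  ⇒  m ≈ 0.3709 kg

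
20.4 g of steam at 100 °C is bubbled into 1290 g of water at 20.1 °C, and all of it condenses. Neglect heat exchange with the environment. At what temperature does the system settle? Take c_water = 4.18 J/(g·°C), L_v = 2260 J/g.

Conservation of energy gives ΣQ = 0:
condense steam: −20.4×2260 = −46104; condensed water 100 °C→T: 85.27(T − 100); water warms: 1290×4.18×(T − 20.1) = 5392.2(T − 20.1)
5477.5 T = 46104 + 8527.2 + 108383 = 163014
T ≈ 29.76 °C — below 100 °C, confirming all the steam condensed.

T_f ≈ 29.8 °C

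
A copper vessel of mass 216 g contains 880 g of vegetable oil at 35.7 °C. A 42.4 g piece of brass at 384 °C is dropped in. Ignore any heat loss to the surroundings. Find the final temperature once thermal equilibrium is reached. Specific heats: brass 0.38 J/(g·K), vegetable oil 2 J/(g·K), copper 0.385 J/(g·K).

T_f ≈ 38.7 °C

Taking heat into each body as positive, Σ m c ΔT = 0:
42.4×0.38×(T − 384) + 880×2×(T − 35.7) + 216×0.385×(T − 35.7) = 0
16.11(T − 384) + 1760(T − 35.7) + 83.16(T − 35.7) = 0
1859.3 T = 71988
T = 71988/1859.3 ≈ 38.72 °C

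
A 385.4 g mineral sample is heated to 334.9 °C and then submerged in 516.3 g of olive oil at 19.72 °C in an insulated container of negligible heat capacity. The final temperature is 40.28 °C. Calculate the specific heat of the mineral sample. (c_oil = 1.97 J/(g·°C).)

c ≈ 0.184 J/(g·°C)

Net heat exchanged in the isolated system is zero:
385.4×c×(40.28 − 334.9) + 516.3×1.97×(40.28 − 19.72) = 0
-113547 c = -20912
c = -20912/-113547 ≈ 0.1842 J/(g·°C)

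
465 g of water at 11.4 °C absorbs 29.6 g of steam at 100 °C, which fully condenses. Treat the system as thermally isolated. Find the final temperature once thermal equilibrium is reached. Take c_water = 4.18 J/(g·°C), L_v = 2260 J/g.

Taking heat into each body as positive, Σ m c ΔT = 0:
condense steam: −29.6·2260 = −66896
  condensate cools 100→T: 29.6·4.18·(T − 100) = 123.73(T − 100)
  original water: 1943.7(T − 11.4)
2067.4 T = 66896 + 12373 + 22158 = 101427
T ≈ 49.06 °C, under the boiling point, so the assumption holds.

T_f ≈ 49.1 °C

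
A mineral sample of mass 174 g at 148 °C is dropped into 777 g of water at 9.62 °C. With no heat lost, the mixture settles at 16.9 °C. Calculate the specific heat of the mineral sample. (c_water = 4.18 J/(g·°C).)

Let T be the final temperature. ΣQ_i = 0:
174·c·(16.9 − 148) + 777·4.18·(16.9 − 9.62) = 0
-22811 c = -23644
c = -23644/-22811 ≈ 1.037 J/(g·°C)

c ≈ 1.04 J/(g·°C)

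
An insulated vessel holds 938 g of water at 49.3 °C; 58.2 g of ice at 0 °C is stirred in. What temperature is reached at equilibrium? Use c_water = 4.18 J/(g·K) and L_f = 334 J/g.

Let T be the final temperature. ΣQ_i = 0:
fusion: m_ice L_f = 58.2×334 = 19439; meltwater 0→T: 58.2×4.18×T = 243.28 T; water cools: 938×4.18×(T − 49.3) = 3920.8(T − 49.3)
4164.1 T = 193297 − 19439 = 173859
T ≈ 41.75 °C — above 0 °C, consistent with complete melting.

T_f ≈ 41.8 °C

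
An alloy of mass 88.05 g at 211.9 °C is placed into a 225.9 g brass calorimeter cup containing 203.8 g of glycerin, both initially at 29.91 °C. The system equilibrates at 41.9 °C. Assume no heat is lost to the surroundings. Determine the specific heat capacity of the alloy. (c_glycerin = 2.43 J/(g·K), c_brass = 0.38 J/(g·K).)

Net heat exchanged in the isolated system is zero:
88.05×c×(41.9 − 211.9) + 203.8×2.43×(41.9 − 29.91) + 225.9×0.38×(41.9 − 29.91) = 0
-14968 c = -6967.1
c = -6967.1/-14968 ≈ 0.4655 J/(g·K)

c ≈ 0.465 J/(g·K)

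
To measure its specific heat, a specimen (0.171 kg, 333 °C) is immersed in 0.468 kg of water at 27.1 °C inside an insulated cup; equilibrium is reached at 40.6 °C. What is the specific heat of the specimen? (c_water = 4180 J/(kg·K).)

c ≈ 528 J/(kg·K)

m_s c (T_s − T_f) = m_water c_water (T_f − T_0):
0.171×c×(333 − 40.6) = 0.468×4180×(40.6 − 27.1)
50 c = 26409  ⇒  c ≈ 528.2 J/(kg·K)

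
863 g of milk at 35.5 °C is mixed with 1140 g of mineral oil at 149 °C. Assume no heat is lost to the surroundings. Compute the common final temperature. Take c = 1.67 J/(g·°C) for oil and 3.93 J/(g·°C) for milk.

T_f ≈ 76.3 °C

Energy conservation, ΣQ = 0:
1140*1.67*(T − 149) + 863*3.93*(T − 35.5) = 0
1903.8(T − 149) + 3391.6(T − 35.5) = 0
5295.4 T = 404068
T = 404068/5295.4 ≈ 76.31 °C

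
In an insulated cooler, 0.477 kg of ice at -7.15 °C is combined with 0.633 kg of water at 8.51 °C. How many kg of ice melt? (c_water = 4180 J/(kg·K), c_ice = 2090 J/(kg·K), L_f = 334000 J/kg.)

m_melted ≈ 0.0461 kg

Heat available from the water dropping to 0 °C: 0.633×4180×8.51 = 22517 J.
Of that, 0.477×2090×7.15 = 7128 J goes to bring the ice to 0 °C, leaving 15389 J.
Melting all 0.477 kg of ice would need 0.477×334000 = 159318 J.
That's not enough to melt it all — equilibrium is at 0 °C with ice remaining.
Mass melted = 15389/334000 ≈ 0.04607 kg.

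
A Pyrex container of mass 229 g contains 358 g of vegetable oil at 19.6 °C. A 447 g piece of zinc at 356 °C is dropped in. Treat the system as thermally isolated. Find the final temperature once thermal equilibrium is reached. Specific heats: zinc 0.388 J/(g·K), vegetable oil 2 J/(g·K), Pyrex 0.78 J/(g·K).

Net heat exchanged in the isolated system is zero:
447×0.388×(T − 356) + 358×2×(T − 19.6) + 229×0.78×(T − 19.6) = 0
(173.44 + 716 + 178.62) T = 173.44×356 + 716×19.6 + 178.62×19.6
T = 79278 / 1068.1 = 74.2 °C

T_f ≈ 74.2 °C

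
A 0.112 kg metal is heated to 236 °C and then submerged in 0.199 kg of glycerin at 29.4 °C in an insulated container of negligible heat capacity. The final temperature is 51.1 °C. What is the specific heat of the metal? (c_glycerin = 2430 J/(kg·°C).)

Heat lost by the metal = heat gained by the glycerin:
0.112×c×(236 − 51.1) = 0.199×2430×(51.1 − 29.4)
20.71 c = 10493  ⇒  c ≈ 506.7 J/(kg·°C)

c ≈ 507 J/(kg·°C)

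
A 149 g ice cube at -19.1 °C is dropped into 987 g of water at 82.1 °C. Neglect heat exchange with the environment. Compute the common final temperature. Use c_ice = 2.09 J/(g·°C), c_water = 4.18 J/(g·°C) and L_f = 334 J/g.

Conservation of energy gives ΣQ = 0:
warm ice to 0 °C: 149×2.09×(0 − (-19.1)) = 5947.9
  latent heat to melt: 149×334 = 49766
  warm the meltwater: 622.82 T
  water: 4125.7(T − 82.1)
4748.5 T = 338717 − 55714 = 283003
T ≈ 59.60 °C (positive, so assuming full melt was valid).

T_f ≈ 59.6 °C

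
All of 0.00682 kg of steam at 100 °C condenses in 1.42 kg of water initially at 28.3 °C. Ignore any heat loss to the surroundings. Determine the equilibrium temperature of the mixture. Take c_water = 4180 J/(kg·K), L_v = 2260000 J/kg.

T_f ≈ 31.2 °C

Taking heat into each body as positive, Σ m c ΔT = 0:
condense steam: −0.00682×2260000 = −15413; condensed water 100 °C→T: 28.51(T − 100); original water: 5935.6(T − 28.3)
5964.1 T = 15413 + 2850.8 + 167977 = 186241
T ≈ 31.23 °C — below 100 °C, confirming all the steam condensed.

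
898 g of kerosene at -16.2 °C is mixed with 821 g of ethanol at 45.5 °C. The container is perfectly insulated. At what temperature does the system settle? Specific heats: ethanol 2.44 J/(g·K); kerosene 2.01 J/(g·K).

T_f ≈ 16.3 °C

Conservation of energy gives ΣQ = 0:
821·2.44·(T − 45.5) + 898·2.01·(T − (-16.2)) = 0
2003.2(T − 45.5) + 1805(T − (-16.2)) = 0
(2003.2 + 1805) T = 2003.2·45.5 + 1805·(-16.2)
T = 61907/3808.2 ≈ 16.26 °C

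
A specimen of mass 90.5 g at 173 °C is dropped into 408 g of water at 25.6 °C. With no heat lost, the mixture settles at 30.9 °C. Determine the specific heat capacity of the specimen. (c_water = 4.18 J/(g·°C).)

c ≈ 0.703 J/(g·°C)

Let T be the final temperature. ΣQ_i = 0:
90.5×c×(30.9 − 173) + 408×4.18×(30.9 − 25.6) = 0
-12860 c = -9038.8
c = -9038.8/-12860 ≈ 0.7029 J/(g·°C)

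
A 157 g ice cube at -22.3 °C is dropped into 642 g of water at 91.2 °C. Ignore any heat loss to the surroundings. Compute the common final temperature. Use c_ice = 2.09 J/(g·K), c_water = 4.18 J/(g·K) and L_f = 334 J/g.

T_f ≈ 55.4 °C

Conservation of energy gives ΣQ = 0:
ice -22.3→0 °C: 157×2.09×22.3 = 7317.3
  melt ice: 157×334 = 52438
  warm the meltwater: 656.26 T
  water: 2683.6(T − 91.2)
3339.8 T = 244741 − 59755 = 184985
T ≈ 55.39 °C. Since T > 0 °C, the all-ice-melts assumption holds.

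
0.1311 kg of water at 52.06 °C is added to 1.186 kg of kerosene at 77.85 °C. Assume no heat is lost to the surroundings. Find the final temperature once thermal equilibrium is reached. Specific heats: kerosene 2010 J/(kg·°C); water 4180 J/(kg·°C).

Conservation of energy gives ΣQ = 0:
1.186·2010·(T − 77.85) + 0.1311·4180·(T − 52.06) = 0
2383.9(T − 77.85) + 548(T − 52.06) = 0
(2383.9 + 548) T = 2383.9·77.85 + 548·52.06
T = 214112 / 2931.9 = 73 °C

T_f ≈ 73.0 °C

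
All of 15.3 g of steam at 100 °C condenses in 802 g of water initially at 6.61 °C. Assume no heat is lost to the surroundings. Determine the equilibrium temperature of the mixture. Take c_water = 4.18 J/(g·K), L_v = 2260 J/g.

Sum of m c ΔT and latent-heat terms is zero:
steam→water at 100 °C releases m L_v = 15.3·2260 = 34578
  condensed water 100 °C→T: 63.95(T − 100)
  original water: 3352.4(T − 6.61)
3416.3 T = 34578 + 6395.4 + 22159 = 63132
T ≈ 18.48 °C (< 100 °C, so full condensation is consistent).

T_f ≈ 18.5 °C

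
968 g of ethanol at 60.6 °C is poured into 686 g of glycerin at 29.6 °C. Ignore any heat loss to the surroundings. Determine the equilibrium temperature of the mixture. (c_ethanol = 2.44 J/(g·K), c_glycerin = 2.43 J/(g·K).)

T_f ≈ 47.8 °C

Net heat exchanged in the isolated system is zero:
968×2.44×(T − 60.6) + 686×2.43×(T − 29.6) = 0
4028.9 T = 192475
T ≈ 47.77 °C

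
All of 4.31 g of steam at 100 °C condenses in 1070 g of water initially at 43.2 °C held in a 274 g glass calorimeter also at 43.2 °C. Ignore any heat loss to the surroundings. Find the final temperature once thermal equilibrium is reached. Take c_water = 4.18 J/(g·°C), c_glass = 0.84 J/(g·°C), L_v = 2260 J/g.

Energy conservation, ΣQ = 0:
condense steam: −4.31×2260 = −9740.6
  condensed water 100 °C→T: 18.02(T − 100)
  water warms: 1070×4.18×(T − 43.2) = 4472.6(T − 43.2)
  cup: 230.16(T − 43.2)
4720.8 T = 9740.6 + 1801.6 + 203159 = 214701
T ≈ 45.48 °C — below 100 °C, confirming all the steam condensed.

T_f ≈ 45.5 °C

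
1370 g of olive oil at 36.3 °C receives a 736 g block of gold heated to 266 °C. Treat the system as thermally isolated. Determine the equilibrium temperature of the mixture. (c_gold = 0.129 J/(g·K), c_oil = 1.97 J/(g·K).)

|Q_gold| = |Q_oil|:
736×0.129×(266 − T) = 1370×1.97×(T − 36.3)
94.94(266 − T) = 2698.9(T − 36.3)
2793.8 T = 123225  ⇒  T ≈ 44.11 °C

T_f ≈ 44.1 °C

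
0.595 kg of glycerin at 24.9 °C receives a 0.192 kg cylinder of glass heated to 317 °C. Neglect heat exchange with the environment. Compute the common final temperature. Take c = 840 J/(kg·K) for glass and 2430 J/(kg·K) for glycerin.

T_f ≈ 54.2 °C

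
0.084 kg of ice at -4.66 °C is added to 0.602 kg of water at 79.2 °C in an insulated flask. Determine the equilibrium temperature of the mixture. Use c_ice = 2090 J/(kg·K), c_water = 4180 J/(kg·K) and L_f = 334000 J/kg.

Conservation of energy gives ΣQ = 0:
ice -4.66→0 °C: 0.084·2090·4.66 = 818.11
  latent heat to melt: 0.084·334000 = 28056
  warm the meltwater: 351.12 T
  water: 2516.4(T − 79.2)
2867.5 T = 199296 − 28874 = 170422
T ≈ 59.43 °C — above 0 °C, consistent with complete melting.

T_f ≈ 59.4 °C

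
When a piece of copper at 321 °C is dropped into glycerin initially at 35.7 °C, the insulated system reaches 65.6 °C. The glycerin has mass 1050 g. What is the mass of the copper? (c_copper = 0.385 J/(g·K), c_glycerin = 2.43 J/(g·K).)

|Q_copper| = |Q_glycerin|:
m·0.385·(321 − 65.6) = 1050·2.43·(65.6 − 35.7)
98.33 m = 76290  ⇒  m ≈ 775.9 g

m ≈ 776 g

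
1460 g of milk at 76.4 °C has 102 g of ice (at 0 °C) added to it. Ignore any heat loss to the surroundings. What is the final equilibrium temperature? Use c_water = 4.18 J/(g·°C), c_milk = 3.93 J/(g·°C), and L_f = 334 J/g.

Energy balance with sensible and latent terms:
melt ice: 102·334 = 34068
  warm the meltwater: 426.36 T
  milk cools: 1460·3.93·(T − 76.4) = 5737.8(T − 76.4)
6164.2 T = 438368 − 34068 = 404300
T ≈ 65.59 °C (positive, so assuming full melt was valid).

T_f ≈ 65.6 °C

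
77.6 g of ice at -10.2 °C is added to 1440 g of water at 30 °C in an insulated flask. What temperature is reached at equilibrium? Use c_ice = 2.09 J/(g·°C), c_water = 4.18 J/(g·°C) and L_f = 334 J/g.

T_f ≈ 24.1 °C

Energy conservation, ΣQ = 0:
warm ice to 0 °C: 77.6×2.09×(0 − (-10.2)) = 1654.3
  melt ice: 77.6×334 = 25918
  warm the meltwater: 324.37 T
  water cools: 1440×4.18×(T − 30) = 6019.2(T − 30)
6343.6 T = 180576 − 27573 = 153003
T ≈ 24.12 °C — above 0 °C, consistent with complete melting.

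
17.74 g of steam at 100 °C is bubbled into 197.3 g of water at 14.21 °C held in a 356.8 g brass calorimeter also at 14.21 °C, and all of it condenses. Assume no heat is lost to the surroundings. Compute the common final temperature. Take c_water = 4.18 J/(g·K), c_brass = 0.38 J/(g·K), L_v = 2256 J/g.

Energy balance with sensible and latent terms:
latent heat released on condensation: 17.74·2256 = 40021
  condensed water 100 °C→T: 74.15(T − 100)
  original water: 824.71(T − 14.21)
  cup: 135.58(T − 14.21)
1034.5 T = 40021 + 7415.3 + 13646 = 61083
T ≈ 59.05 °C, under the boiling point, so the assumption holds.

T_f ≈ 59.0 °C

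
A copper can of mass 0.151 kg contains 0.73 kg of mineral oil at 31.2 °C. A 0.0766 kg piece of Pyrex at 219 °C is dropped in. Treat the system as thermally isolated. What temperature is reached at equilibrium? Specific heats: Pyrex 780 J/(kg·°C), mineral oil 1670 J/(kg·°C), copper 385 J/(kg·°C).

Taking heat into each body as positive, Σ m c ΔT = 0:
0.0766·780·(T − 219) + 0.73·1670·(T − 31.2) + 0.151·385·(T − 31.2) = 0
59.75(T − 219) + 1219.1(T − 31.2) + 58.13(T − 31.2) = 0
1337 T = 52935
T = 52935 / 1337 = 39.6 °C

T_f ≈ 39.6 °C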